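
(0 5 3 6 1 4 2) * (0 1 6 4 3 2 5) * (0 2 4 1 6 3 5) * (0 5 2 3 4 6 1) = (0 3) (1 2) (4 5 6) 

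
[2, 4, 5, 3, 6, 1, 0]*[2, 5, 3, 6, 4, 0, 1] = [3, 4, 0, 6, 1, 5, 2]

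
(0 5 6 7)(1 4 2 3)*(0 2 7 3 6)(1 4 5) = (0 1 5)(2 6 3 4 7)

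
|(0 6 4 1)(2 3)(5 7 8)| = 12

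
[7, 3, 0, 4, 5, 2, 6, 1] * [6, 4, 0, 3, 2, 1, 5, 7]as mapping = [0→7, 1→3, 2→6, 3→2, 4→1, 5→0, 6→5, 7→4]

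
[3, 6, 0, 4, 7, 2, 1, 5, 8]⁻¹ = [2, 6, 5, 0, 3, 7, 1, 4, 8]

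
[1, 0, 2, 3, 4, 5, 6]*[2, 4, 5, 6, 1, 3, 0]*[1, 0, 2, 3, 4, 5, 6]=[4, 2, 5, 6, 0, 3, 1]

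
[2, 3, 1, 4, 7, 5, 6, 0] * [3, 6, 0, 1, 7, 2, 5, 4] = [0, 1, 6, 7, 4, 2, 5, 3]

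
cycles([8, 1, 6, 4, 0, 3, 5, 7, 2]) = (0 8 2 6 5 3 4)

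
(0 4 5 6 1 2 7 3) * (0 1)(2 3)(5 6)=(0 4 6)(1 3)(2 7)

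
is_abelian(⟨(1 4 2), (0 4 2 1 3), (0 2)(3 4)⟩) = no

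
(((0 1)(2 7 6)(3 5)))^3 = (0 1)(3 5)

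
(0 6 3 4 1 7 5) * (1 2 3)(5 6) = (0 5)(1 7 6)(2 3 4)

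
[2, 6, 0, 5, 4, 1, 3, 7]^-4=[0, 1, 2, 3, 4, 5, 6, 7]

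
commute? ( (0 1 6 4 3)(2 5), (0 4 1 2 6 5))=no: (0 1 6 4 3)(2 5)*(0 4 1 2 6 5)=(0 2)(1 5 6)(3 4), (0 4 1 2 6 5)*(0 1 6 4 3)(2 5)=(0 3)(1 5)(2 4 6)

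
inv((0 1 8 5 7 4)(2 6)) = (0 4 7 5 8 1)(2 6)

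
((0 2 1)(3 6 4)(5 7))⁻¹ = (0 1 2)(3 4 6)(5 7)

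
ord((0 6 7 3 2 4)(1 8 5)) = 6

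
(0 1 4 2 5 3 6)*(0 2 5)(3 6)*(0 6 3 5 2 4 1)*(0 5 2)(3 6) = (0 5 6 4)(2 3)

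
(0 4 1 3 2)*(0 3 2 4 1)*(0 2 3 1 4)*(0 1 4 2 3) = (0 2 4 3 1)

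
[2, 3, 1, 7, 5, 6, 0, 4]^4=[7, 5, 4, 6, 2, 1, 3, 0]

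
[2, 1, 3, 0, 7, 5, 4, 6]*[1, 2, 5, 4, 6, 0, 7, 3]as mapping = [0→5, 1→2, 2→4, 3→1, 4→3, 5→0, 6→6, 7→7]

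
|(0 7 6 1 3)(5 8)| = 10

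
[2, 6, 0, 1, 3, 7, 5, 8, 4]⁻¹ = [2, 3, 0, 4, 8, 6, 1, 5, 7]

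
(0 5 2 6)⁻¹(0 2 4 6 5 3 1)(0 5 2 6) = (0 2 3 1 5 6 4)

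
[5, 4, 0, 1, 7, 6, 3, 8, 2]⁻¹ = [2, 3, 8, 6, 1, 0, 5, 4, 7]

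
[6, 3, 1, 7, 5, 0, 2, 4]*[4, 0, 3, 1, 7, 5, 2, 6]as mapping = [0→2, 1→1, 2→0, 3→6, 4→5, 5→4, 6→3, 7→7]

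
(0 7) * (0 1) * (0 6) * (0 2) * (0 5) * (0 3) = (0 7 1 6 2 5 3)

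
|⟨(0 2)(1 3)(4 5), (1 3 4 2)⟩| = 120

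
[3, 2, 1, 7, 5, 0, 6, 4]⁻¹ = [5, 2, 1, 0, 7, 4, 6, 3]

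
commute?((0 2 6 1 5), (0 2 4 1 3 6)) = no:(0 2 6 1 5)*(0 2 4 1 3 6) = (0 4 1 5 2)(3 6), (0 2 4 1 3 6)*(0 2 6 1 5) = (0 6 2 4 5)(1 3)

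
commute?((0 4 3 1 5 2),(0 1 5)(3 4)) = no:(0 4 3 1 5 2)*(0 1 5)(3 4) = (0 3 5 2 1),(0 1 5)(3 4)*(0 4 3 1 5 2) = (0 5 4 1 2)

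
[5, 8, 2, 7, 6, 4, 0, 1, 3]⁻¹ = [6, 7, 2, 8, 5, 0, 4, 3, 1]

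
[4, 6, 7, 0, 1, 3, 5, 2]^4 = [5, 0, 2, 6, 3, 1, 4, 7]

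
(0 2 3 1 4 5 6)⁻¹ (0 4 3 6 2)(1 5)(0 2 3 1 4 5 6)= (0 3 2 5 1)(4 6)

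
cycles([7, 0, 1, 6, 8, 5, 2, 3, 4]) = (0 7 3 6 2 1) (4 8) 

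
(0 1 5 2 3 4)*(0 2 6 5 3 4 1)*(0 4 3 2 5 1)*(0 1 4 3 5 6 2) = (0 3 1)(2 5)(4 6)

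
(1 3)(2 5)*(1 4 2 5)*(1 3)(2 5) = (2 3 4 5)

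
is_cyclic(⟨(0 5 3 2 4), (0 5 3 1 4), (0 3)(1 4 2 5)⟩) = no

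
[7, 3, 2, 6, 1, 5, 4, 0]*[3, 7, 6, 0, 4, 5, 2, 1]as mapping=[0→1, 1→0, 2→6, 3→2, 4→7, 5→5, 6→4, 7→3]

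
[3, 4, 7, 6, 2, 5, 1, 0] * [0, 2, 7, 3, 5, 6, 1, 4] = [3, 5, 4, 1, 7, 6, 2, 0]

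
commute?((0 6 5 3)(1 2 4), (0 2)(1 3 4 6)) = no:(0 6 5 3)(1 2 4)*(0 2)(1 3 4 6) = (0 1)(2 6 5 4 3), (0 2)(1 3 4 6)*(0 6 5 3)(1 2 4) = (0 4 5 3 1)(2 6)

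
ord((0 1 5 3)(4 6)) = 4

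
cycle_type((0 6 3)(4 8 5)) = 3^2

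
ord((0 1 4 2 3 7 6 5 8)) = 9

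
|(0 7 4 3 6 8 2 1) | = 8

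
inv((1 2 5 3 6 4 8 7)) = (1 7 8 4 6 3 5 2)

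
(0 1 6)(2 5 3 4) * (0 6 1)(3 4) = (2 5 4)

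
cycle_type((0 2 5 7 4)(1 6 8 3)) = 4.5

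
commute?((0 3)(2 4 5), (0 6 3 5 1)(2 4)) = no:(0 3)(2 4 5)*(0 6 3 5 1)(2 4) = (0 5 4 1)(3 6), (0 6 3 5 1)(2 4)*(0 3)(2 4 5) = (0 6)(1 3 2 5)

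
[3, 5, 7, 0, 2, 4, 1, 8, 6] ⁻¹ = [3, 6, 4, 0, 5, 1, 8, 2, 7] 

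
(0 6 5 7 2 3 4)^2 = (0 5 2 4 6 7 3)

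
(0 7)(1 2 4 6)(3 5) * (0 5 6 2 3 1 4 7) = (1 3 6 4 2 7 5)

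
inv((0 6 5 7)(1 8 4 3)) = (0 7 5 6)(1 3 4 8)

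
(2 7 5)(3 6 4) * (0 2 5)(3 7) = (0 2 3 6 4 7)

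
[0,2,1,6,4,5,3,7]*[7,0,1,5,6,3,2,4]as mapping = [0→7,1→1,2→0,3→2,4→6,5→3,6→5,7→4]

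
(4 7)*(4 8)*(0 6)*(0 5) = (0 6 5)(4 7 8)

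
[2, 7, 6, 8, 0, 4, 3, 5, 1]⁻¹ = [4, 8, 0, 6, 5, 7, 2, 1, 3]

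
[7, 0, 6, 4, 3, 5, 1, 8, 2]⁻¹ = [1, 6, 8, 4, 3, 5, 2, 0, 7]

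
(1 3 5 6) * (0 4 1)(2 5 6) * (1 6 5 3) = (0 4 6)(2 3 5)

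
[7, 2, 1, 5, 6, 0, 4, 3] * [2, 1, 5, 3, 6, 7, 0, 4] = [4, 5, 1, 7, 0, 2, 6, 3]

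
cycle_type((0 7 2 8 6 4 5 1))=8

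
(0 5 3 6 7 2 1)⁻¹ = (0 1 2 7 6 3 5)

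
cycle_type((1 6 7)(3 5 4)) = 3^2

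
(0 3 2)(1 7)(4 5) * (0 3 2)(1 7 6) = (0 2 3)(1 6)(4 5)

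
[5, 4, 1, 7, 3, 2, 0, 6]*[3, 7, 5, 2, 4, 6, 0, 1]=[6, 4, 7, 1, 2, 5, 3, 0]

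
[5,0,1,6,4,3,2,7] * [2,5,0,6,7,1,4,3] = [1,2,5,4,7,6,0,3]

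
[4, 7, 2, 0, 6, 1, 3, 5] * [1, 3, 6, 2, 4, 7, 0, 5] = [4, 5, 6, 1, 0, 3, 2, 7]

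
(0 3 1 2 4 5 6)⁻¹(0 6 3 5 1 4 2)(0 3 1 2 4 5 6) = (0 1 6 2 5 4 3)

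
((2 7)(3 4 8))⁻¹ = (2 7)(3 8 4)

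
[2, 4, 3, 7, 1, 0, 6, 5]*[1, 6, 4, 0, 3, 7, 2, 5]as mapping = [0→4, 1→3, 2→0, 3→5, 4→6, 5→1, 6→2, 7→7]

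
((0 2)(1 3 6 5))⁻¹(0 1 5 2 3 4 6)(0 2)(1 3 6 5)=(0 6 4 5 2 3 1)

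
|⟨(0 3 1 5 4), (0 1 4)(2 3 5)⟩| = 360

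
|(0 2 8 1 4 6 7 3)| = 8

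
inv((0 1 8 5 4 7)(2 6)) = (0 7 4 5 8 1)(2 6)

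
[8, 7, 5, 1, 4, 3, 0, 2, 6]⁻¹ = [6, 3, 7, 5, 4, 2, 8, 1, 0]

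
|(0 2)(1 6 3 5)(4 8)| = 4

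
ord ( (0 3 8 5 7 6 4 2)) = 8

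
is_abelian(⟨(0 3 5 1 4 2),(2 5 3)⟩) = no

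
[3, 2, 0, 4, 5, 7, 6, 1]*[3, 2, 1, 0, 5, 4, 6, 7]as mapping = [0→0, 1→1, 2→3, 3→5, 4→4, 5→7, 6→6, 7→2]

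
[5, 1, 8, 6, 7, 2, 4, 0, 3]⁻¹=[7, 1, 5, 8, 6, 0, 3, 4, 2]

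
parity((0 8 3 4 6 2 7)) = even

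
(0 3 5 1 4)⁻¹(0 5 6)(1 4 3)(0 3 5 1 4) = (0 5 4)(1 6 3)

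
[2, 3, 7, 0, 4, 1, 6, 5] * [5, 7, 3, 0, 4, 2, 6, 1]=[3, 0, 1, 5, 4, 7, 6, 2]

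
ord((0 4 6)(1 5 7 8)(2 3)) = 12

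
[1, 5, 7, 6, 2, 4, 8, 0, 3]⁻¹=[7, 0, 4, 8, 5, 1, 3, 2, 6]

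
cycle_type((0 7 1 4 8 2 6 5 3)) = 9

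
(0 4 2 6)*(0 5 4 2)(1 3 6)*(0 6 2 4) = (0 4 6 5)(1 3 2)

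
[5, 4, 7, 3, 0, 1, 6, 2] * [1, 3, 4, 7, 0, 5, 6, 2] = [5, 0, 2, 7, 1, 3, 6, 4]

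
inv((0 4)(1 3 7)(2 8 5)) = (0 4)(1 7 3)(2 5 8)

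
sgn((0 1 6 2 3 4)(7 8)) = 1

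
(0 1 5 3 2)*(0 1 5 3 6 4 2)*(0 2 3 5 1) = (0 1 5 6 4 3 2)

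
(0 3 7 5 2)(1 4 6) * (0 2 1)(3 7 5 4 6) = (0 7 4 3 5 1 6)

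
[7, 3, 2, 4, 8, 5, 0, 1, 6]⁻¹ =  [6, 7, 2, 1, 3, 5, 8, 0, 4]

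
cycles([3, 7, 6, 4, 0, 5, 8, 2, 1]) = (0 3 4)(1 7 2 6 8)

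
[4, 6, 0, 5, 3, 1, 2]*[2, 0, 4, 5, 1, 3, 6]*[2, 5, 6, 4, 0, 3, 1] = [5, 1, 6, 4, 3, 2, 0]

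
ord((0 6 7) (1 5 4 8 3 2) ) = 6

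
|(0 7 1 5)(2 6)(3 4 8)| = 12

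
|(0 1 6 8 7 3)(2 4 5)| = 6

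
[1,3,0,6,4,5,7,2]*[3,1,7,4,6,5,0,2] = [1,4,3,0,6,5,2,7]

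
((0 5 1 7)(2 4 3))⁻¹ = (0 7 1 5)(2 3 4)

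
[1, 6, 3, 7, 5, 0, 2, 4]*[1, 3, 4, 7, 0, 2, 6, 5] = [3, 6, 7, 5, 2, 1, 4, 0] 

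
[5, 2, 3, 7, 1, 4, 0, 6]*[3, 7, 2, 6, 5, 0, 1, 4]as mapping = [0→0, 1→2, 2→6, 3→4, 4→7, 5→5, 6→3, 7→1]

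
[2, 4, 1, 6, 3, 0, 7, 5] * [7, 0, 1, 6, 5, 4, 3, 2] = [1, 5, 0, 3, 6, 7, 2, 4]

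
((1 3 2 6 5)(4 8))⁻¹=(1 5 6 2 3)(4 8)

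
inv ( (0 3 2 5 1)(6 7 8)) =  (0 1 5 2 3)(6 8 7)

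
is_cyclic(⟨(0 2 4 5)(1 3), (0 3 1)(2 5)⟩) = no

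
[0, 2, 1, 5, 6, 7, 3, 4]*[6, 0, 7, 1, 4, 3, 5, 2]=[6, 7, 0, 3, 5, 2, 1, 4]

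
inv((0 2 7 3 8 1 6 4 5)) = (0 5 4 6 1 8 3 7 2)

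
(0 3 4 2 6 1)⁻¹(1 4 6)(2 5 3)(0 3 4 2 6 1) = (0 2 1)(4 6 5)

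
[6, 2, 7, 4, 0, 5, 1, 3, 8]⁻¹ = [4, 6, 1, 7, 3, 5, 0, 2, 8]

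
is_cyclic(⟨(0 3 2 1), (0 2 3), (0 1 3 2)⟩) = no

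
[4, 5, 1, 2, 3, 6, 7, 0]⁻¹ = [7, 2, 3, 4, 0, 1, 5, 6]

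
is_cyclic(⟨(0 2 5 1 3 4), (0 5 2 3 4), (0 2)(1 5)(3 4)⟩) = no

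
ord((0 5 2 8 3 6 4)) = 7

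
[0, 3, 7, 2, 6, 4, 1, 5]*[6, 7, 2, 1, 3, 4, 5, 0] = [6, 1, 0, 2, 5, 3, 7, 4]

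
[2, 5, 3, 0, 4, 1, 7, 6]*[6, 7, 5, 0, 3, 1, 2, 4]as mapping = [0→5, 1→1, 2→0, 3→6, 4→3, 5→7, 6→4, 7→2]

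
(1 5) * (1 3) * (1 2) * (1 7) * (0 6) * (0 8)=(0 6 8)(1 5 3 2 7)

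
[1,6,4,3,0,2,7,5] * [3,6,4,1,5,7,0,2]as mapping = [0→6,1→0,2→5,3→1,4→3,5→4,6→2,7→7]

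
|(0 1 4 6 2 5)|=6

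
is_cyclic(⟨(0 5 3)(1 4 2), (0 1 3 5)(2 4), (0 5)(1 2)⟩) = no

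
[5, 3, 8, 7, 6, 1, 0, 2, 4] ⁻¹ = [6, 5, 7, 1, 8, 0, 4, 3, 2] 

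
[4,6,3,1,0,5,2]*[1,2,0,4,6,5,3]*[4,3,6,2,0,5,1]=[1,2,0,6,3,5,4]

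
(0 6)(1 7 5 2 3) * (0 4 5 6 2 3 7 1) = (0 2 7 6 4 5 3)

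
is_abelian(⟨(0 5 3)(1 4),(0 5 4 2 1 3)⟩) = no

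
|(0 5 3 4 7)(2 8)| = 10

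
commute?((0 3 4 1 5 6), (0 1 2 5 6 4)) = no:(0 3 4 1 5 6)*(0 1 2 5 6 4) = (0 3)(1 6)(2 5 4), (0 1 2 5 6 4)*(0 3 4 1 5 6) = (0 5)(1 2 6)(3 4)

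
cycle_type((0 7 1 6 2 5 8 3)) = 8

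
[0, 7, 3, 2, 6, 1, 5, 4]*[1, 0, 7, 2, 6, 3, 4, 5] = [1, 5, 2, 7, 4, 0, 3, 6]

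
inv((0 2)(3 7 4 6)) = (0 2)(3 6 4 7)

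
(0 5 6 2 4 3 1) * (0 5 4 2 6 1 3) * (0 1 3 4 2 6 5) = (0 2 6 5 3 4 1) 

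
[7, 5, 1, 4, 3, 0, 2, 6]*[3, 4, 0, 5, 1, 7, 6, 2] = [2, 7, 4, 1, 5, 3, 0, 6]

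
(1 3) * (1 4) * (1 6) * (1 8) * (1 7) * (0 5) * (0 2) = (0 5 2)(1 3 4 6 8 7)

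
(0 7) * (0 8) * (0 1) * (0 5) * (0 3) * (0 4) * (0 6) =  (0 7 8 1 5 3 4 6)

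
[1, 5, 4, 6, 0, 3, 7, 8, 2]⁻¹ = [4, 0, 8, 5, 2, 1, 3, 6, 7]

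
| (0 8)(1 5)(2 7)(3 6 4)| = 6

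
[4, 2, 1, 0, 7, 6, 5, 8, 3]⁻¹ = [3, 2, 1, 8, 0, 6, 5, 4, 7]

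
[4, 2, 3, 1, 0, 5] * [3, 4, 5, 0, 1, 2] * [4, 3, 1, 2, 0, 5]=[3, 5, 4, 0, 2, 1]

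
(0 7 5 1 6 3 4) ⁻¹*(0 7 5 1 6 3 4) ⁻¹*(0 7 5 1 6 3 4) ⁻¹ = (0 6 7 3 5 4 1) 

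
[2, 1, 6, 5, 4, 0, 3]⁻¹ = [5, 1, 0, 6, 4, 3, 2]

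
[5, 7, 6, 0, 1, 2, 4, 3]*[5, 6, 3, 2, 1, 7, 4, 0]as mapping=[0→7, 1→0, 2→4, 3→5, 4→6, 5→3, 6→1, 7→2]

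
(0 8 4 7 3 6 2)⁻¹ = (0 2 6 3 7 4 8)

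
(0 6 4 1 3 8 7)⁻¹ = (0 7 8 3 1 4 6)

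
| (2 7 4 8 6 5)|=6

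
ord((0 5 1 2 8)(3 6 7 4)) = 20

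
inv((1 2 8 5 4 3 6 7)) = (1 7 6 3 4 5 8 2)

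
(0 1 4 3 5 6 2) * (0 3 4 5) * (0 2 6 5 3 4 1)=(1 3 2 4)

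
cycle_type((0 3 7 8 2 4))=6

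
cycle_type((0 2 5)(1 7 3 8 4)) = 3.5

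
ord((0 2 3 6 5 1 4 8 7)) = 9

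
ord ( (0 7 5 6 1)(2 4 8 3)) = 20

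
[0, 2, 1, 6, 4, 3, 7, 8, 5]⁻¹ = [0, 2, 1, 5, 4, 8, 3, 6, 7]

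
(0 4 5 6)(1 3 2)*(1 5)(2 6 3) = (0 4 1 2 5 3 6)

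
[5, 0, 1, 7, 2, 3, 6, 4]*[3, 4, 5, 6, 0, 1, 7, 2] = [1, 3, 4, 2, 5, 6, 7, 0]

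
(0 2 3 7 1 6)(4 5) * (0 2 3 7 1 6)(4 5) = (0 3 1)(2 7 6)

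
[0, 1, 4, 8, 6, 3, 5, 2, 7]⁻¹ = [0, 1, 7, 5, 2, 6, 4, 8, 3]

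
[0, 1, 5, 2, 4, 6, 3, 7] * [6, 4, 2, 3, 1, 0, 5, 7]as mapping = [0→6, 1→4, 2→0, 3→2, 4→1, 5→5, 6→3, 7→7]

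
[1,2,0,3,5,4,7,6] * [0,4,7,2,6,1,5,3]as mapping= [0→4,1→7,2→0,3→2,4→1,5→6,6→3,7→5]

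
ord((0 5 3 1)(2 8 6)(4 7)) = 12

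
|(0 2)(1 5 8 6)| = 4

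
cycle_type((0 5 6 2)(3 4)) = 2.4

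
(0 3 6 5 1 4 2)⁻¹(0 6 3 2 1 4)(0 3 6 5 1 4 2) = (0 4 2 3 5 6)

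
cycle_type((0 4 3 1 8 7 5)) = 7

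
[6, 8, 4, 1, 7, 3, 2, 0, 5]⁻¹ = [7, 3, 6, 5, 2, 8, 0, 4, 1]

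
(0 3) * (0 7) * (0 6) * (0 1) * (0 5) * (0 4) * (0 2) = (0 3 7 6 1 5 4 2)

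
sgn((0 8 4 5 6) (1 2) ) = -1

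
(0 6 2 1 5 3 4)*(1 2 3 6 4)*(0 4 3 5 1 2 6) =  (0 3 2 6 5)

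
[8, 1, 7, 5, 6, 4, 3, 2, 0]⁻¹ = [8, 1, 7, 6, 5, 3, 4, 2, 0]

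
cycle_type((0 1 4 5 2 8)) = 6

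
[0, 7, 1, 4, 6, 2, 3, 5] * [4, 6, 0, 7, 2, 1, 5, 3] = [4, 3, 6, 2, 5, 0, 7, 1]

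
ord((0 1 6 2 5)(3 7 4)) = 15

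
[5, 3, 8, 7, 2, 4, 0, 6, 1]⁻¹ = [6, 8, 4, 1, 5, 0, 7, 3, 2]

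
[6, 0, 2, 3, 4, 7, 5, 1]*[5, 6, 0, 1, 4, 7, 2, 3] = [2, 5, 0, 1, 4, 3, 7, 6]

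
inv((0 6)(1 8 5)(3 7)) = (0 6)(1 5 8)(3 7)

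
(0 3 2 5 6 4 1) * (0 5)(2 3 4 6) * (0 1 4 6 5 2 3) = (0 6 5 3)(1 2)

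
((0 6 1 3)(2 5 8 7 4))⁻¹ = (0 3 1 6)(2 4 7 8 5)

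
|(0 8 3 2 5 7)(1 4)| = 6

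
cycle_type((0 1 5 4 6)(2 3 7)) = 3.5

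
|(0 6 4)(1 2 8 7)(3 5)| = 12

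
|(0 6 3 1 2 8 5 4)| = 8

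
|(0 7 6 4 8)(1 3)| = 10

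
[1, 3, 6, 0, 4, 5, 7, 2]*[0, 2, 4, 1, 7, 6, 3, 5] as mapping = [0→2, 1→1, 2→3, 3→0, 4→7, 5→6, 6→5, 7→4] 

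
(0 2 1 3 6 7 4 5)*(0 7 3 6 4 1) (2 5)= (0 5 7 1 6 3 4 2) 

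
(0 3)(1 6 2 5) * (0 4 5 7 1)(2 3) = (0 2 7 1 6 3 4 5)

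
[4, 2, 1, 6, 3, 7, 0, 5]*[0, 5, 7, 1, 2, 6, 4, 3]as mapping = [0→2, 1→7, 2→5, 3→4, 4→1, 5→3, 6→0, 7→6]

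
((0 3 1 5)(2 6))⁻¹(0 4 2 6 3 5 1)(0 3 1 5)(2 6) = (0 5 3 4 6 2 1)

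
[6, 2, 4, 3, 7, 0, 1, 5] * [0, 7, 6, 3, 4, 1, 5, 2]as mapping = [0→5, 1→6, 2→4, 3→3, 4→2, 5→0, 6→7, 7→1]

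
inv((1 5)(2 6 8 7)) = (1 5)(2 7 8 6)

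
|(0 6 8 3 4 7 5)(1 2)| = 14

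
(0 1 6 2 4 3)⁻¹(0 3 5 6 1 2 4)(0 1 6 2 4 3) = (0 5 2 6 4 3 1)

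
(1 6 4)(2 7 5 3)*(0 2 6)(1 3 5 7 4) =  (0 2 4 3 6 1)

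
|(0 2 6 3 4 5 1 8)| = 8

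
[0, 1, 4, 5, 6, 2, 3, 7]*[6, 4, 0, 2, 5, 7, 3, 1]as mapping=[0→6, 1→4, 2→5, 3→7, 4→3, 5→0, 6→2, 7→1]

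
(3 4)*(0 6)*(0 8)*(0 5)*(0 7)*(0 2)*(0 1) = (0 6 8 5 7 2 1)(3 4)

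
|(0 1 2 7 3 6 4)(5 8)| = 14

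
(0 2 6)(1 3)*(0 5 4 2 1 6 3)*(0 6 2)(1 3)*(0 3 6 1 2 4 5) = (0 6)(3 4)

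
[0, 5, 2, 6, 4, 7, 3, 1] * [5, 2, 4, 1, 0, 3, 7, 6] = [5, 3, 4, 7, 0, 6, 1, 2]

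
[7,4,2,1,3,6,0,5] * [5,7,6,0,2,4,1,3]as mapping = [0→3,1→2,2→6,3→7,4→0,5→1,6→5,7→4]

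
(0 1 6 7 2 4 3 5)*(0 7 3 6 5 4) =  (0 1 5 7 2)(3 4 6)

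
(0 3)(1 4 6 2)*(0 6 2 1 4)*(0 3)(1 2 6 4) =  (1 3 4 6 2)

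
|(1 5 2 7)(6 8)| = 4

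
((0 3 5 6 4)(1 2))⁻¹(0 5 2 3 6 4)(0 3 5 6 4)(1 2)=(0 3 6 1 5 4)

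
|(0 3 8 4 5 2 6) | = 7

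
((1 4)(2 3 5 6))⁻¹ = (1 4)(2 6 5 3)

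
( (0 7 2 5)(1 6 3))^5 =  (0 7 2 5)(1 3 6)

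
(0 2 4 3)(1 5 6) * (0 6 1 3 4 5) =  (0 2 5 1)(3 6)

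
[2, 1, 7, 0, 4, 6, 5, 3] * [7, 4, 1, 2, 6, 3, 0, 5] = [1, 4, 5, 7, 6, 0, 3, 2]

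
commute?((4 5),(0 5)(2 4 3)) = no:(4 5) * (0 5)(2 4 3) = (0 5 3 2 4),(0 5)(2 4 3) * (4 5) = (0 4 3 2 5)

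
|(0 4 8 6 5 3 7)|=7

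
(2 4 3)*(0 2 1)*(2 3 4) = (0 3 1)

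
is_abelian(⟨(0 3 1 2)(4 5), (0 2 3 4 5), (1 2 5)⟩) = no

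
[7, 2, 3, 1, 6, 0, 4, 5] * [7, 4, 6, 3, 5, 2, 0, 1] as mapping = [0→1, 1→6, 2→3, 3→4, 4→0, 5→7, 6→5, 7→2] 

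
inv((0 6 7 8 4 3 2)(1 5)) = (0 2 3 4 8 7 6)(1 5)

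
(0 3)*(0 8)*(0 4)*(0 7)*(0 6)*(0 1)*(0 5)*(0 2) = (0 3 8 4 7 6 1 5 2)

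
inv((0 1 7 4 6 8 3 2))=(0 2 3 8 6 4 7 1)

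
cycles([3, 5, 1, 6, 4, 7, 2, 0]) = (0 3 6 2 1 5 7) 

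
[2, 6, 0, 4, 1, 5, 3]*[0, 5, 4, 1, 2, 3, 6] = [4, 6, 0, 2, 5, 3, 1]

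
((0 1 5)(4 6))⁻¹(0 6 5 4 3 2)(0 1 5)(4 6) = (0 6 3 2 1 4)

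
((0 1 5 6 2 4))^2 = (0 5 2)(1 6 4)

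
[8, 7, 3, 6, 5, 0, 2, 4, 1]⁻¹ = [5, 8, 6, 2, 7, 4, 3, 1, 0]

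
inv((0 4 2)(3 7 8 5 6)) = (0 2 4)(3 6 5 8 7)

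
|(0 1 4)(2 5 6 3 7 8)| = 6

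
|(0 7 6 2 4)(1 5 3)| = 15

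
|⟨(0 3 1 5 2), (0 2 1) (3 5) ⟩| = 120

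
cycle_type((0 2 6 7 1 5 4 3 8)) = 9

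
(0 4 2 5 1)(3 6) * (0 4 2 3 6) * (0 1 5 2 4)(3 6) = (0 4 6 3 1)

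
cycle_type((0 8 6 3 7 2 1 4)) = 8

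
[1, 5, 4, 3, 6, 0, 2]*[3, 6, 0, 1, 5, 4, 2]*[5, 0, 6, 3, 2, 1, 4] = [4, 2, 1, 0, 6, 3, 5]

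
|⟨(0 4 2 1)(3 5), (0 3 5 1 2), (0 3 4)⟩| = 360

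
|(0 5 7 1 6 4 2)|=7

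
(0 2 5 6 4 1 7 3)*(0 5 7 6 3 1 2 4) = (0 4 2 7 1 6)(3 5)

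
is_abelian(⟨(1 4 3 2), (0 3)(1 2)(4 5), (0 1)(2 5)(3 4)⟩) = no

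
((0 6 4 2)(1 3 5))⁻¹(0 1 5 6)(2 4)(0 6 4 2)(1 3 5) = (0 2)(1 4 6 3)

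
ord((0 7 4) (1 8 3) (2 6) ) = 6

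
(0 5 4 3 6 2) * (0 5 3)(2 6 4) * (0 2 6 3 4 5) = (0 4 2)(3 5 6)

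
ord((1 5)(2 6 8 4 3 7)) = 6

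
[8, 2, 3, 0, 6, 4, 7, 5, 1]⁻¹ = [3, 8, 1, 2, 5, 7, 4, 6, 0]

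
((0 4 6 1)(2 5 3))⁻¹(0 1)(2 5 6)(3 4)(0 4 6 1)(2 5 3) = (0 4)(1 5 3)(2 6)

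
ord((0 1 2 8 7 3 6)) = 7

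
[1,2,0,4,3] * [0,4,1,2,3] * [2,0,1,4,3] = [3,0,2,4,1]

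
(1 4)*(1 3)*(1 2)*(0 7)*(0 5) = (0 7 5)(1 4 3 2)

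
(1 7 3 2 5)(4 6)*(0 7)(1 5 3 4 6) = (0 7 4 1)(2 3)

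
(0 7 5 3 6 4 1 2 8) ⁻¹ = (0 8 2 1 4 6 3 5 7) 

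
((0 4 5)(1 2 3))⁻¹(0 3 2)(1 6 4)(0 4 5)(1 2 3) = (1 3 4)(2 6 5)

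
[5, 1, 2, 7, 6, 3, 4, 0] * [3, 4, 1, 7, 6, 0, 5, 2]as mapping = [0→0, 1→4, 2→1, 3→2, 4→5, 5→7, 6→6, 7→3]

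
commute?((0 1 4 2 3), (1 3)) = no:(0 1 4 2 3)*(1 3) = (0 3)(1 4 2), (1 3)*(0 1 4 2 3) = (0 1)(2 3 4)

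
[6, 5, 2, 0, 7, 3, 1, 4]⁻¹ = [3, 6, 2, 5, 7, 1, 0, 4]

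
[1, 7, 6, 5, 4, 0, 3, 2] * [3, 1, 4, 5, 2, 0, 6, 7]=[1, 7, 6, 0, 2, 3, 5, 4]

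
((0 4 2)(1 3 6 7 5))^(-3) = (1 6 5 3 7)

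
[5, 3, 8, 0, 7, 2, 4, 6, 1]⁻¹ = [3, 8, 5, 1, 6, 0, 7, 4, 2]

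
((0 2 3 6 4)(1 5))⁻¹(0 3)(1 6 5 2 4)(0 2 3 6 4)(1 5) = (0 5 4 1 3)(2 6)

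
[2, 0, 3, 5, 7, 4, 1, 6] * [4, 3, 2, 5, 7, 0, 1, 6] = [2, 4, 5, 0, 6, 7, 3, 1]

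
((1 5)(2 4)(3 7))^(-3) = (1 5)(2 4)(3 7)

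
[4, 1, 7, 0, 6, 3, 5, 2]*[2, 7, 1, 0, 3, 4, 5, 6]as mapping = [0→3, 1→7, 2→6, 3→2, 4→5, 5→0, 6→4, 7→1]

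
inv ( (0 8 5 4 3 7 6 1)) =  (0 1 6 7 3 4 5 8)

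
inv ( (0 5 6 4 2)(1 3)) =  (0 2 4 6 5)(1 3)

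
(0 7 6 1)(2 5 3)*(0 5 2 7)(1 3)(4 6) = (1 5)(3 7 4 6)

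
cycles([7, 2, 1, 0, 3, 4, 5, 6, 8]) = (0 7 6 5 4 3)(1 2)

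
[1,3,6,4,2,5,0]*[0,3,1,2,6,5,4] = [3,2,4,6,1,5,0]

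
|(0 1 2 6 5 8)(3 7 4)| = 6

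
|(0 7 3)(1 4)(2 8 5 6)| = 12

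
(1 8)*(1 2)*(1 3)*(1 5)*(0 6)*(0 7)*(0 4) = (0 6 7 4) (1 8 2 3 5) 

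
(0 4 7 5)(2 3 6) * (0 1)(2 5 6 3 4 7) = (0 7 6 5 1)(2 4)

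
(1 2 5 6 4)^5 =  ()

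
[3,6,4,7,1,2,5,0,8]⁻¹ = [7,4,5,0,2,6,1,3,8]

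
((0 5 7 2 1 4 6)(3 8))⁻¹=(0 6 4 1 2 7 5)(3 8)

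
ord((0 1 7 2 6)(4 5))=10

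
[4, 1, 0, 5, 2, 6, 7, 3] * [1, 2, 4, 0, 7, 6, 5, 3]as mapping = [0→7, 1→2, 2→1, 3→6, 4→4, 5→5, 6→3, 7→0]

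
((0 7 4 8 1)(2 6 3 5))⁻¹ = (0 1 8 4 7)(2 5 3 6)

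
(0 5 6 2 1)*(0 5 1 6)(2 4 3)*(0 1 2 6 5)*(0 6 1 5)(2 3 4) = (0 3 1 6 2)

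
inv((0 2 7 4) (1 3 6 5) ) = (0 4 7 2) (1 5 6 3) 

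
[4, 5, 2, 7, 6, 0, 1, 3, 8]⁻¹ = [5, 6, 2, 7, 0, 1, 4, 3, 8]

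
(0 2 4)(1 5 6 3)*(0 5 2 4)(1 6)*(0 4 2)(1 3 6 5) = (0 2 4 1)(3 5)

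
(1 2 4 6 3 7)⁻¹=(1 7 3 6 4 2)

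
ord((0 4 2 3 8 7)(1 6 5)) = 6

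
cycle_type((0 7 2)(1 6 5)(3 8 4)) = 3^3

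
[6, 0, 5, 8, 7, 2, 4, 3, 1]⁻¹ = [1, 8, 5, 7, 6, 2, 0, 4, 3]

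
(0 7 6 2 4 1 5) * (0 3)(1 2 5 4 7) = (0 1 4 2 7 6 5 3)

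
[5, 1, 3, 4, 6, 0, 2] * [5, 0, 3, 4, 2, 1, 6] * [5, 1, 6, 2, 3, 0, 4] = [1, 5, 3, 6, 4, 0, 2]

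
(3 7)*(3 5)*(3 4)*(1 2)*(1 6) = (1 2 6)(3 7 5 4)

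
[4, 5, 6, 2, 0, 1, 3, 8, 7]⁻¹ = [4, 5, 3, 6, 0, 1, 2, 8, 7]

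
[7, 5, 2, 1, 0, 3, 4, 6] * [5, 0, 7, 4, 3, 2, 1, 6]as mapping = [0→6, 1→2, 2→7, 3→0, 4→5, 5→4, 6→3, 7→1]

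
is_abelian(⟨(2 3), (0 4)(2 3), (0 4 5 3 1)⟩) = no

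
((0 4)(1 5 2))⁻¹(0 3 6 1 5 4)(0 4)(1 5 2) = (0 4 3 6 5 2)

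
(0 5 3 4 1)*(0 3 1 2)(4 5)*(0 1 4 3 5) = (0 3)(1 5 4 2)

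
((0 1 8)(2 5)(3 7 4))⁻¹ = (0 8 1)(2 5)(3 4 7)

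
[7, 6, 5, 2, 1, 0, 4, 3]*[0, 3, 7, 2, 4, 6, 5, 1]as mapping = [0→1, 1→5, 2→6, 3→7, 4→3, 5→0, 6→4, 7→2]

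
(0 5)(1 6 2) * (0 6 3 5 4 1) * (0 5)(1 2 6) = (0 4 2 5 1 3)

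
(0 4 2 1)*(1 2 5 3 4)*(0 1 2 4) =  (0 2 4 5 3)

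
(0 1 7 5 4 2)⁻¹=(0 2 4 5 7 1)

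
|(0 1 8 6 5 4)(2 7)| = 6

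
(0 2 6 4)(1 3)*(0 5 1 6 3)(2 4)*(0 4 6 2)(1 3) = (0 6)(1 4 5 3 2)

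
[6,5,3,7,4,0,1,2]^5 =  [6,5,7,2,4,0,1,3]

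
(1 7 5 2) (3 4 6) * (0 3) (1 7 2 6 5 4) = (0 3 1 2 7 4 5 6) 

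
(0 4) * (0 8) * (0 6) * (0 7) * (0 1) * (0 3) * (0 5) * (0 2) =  (0 4 8 6 7 1 3 5 2) 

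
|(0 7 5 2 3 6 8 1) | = 8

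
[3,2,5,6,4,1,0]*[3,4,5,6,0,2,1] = [6,5,2,1,0,4,3]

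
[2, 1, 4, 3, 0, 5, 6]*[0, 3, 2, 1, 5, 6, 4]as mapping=[0→2, 1→3, 2→5, 3→1, 4→0, 5→6, 6→4]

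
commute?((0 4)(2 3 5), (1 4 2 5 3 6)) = no:(0 4)(2 3 5)*(1 4 2 5 3 6) = (0 2 6 1 4), (1 4 2 5 3 6)*(0 4)(2 3 5) = (0 4 3 6 1)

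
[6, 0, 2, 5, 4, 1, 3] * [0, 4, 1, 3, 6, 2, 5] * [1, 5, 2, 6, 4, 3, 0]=[3, 1, 5, 2, 0, 4, 6]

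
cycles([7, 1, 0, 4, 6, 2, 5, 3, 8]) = (0 7 3 4 6 5 2)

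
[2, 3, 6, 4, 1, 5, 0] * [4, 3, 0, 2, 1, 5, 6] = [0, 2, 6, 1, 3, 5, 4]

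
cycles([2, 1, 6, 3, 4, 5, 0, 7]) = (0 2 6)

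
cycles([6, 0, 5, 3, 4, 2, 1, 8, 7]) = (0 6 1)(2 5)(7 8)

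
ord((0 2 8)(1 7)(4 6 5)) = 6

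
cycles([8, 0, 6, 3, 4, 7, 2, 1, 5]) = (0 8 5 7 1)(2 6)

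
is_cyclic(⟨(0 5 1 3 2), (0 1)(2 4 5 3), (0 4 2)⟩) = no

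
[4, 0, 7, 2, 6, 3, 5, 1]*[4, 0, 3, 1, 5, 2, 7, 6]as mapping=[0→5, 1→4, 2→6, 3→3, 4→7, 5→1, 6→2, 7→0]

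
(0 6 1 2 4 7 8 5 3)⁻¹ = (0 3 5 8 7 4 2 1 6)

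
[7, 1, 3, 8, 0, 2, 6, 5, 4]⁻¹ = [4, 1, 5, 2, 8, 7, 6, 0, 3]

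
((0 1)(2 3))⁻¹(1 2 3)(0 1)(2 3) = (0 3 2)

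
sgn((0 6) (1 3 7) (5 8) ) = 1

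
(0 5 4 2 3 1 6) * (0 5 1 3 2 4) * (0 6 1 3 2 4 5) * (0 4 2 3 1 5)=(0 1 5 6 4)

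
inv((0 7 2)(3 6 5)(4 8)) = (0 2 7)(3 5 6)(4 8)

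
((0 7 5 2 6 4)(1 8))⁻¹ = (0 4 6 2 5 7)(1 8)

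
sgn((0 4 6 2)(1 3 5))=-1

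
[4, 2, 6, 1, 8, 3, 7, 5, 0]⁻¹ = [8, 3, 1, 5, 0, 7, 2, 6, 4]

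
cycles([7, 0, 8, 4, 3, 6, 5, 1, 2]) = (0 7 1) (2 8) (3 4) (5 6) 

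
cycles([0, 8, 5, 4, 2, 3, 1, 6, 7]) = (1 8 7 6)(2 5 3 4)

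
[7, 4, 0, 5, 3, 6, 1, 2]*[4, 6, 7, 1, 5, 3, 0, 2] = [2, 5, 4, 3, 1, 0, 6, 7]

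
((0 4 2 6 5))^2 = (0 2 5 4 6)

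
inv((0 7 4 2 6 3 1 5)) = (0 5 1 3 6 2 4 7)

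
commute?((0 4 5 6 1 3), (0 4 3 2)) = no:(0 4 5 6 1 3)*(0 4 3 2) = (0 3 4 5 6 1 2), (0 4 3 2)*(0 4 5 6 1 3) = (0 5 6 1 3 2 4)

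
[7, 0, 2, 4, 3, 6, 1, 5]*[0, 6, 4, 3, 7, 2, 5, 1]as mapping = [0→1, 1→0, 2→4, 3→7, 4→3, 5→5, 6→6, 7→2]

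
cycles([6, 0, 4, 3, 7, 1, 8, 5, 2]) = (0 6 8 2 4 7 5 1)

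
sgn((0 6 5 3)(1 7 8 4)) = 1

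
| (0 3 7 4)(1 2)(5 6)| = 4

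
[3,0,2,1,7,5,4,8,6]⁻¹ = [1,3,2,0,6,5,8,4,7]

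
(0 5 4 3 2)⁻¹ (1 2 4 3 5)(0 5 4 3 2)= (0 3 2 4 1)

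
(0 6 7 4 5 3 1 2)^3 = (0 4 1 6 5 2 7 3)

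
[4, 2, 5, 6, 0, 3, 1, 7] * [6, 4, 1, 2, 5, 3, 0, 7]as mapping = [0→5, 1→1, 2→3, 3→0, 4→6, 5→2, 6→4, 7→7]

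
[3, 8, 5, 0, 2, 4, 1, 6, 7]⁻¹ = [3, 6, 4, 0, 5, 2, 7, 8, 1]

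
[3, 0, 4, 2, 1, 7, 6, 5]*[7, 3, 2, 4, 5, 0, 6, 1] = [4, 7, 5, 2, 3, 1, 6, 0] 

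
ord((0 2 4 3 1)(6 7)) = 10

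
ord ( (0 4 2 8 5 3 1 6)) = 8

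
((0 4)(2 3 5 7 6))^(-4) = (2 3 5 7 6)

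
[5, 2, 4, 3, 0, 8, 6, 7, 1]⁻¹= [4, 8, 1, 3, 2, 0, 6, 7, 5]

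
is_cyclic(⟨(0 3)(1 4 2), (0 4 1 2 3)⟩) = no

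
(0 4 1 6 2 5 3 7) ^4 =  (0 2) (1 3) (4 5) (6 7) 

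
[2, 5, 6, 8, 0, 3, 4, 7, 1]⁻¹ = [4, 8, 0, 5, 6, 1, 2, 7, 3]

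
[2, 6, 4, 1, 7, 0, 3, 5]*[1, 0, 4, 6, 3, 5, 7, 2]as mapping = [0→4, 1→7, 2→3, 3→0, 4→2, 5→1, 6→6, 7→5]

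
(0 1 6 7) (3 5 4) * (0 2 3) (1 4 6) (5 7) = (0 4) (2 3 7) (5 6) 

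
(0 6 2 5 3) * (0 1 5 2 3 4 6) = (1 5 4 6 3) 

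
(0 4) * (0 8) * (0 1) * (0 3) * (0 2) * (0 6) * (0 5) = (0 4 8 1 3 2 6 5)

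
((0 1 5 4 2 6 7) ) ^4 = (0 2 1 6 5 7 4) 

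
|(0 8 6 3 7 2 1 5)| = 8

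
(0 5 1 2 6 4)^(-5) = (0 5 1 2 6 4)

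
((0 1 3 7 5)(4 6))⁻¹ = (0 5 7 3 1)(4 6)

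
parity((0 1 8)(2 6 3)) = even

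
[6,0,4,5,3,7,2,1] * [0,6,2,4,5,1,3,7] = [3,0,5,1,4,7,2,6]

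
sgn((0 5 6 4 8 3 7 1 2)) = 1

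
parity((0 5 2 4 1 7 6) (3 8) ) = odd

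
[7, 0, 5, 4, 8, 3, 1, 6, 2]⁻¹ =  [1, 6, 8, 5, 3, 2, 7, 0, 4]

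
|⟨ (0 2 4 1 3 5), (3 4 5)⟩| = 720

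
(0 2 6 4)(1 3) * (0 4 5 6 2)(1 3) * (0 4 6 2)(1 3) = (0 4 6 5 2)(1 3)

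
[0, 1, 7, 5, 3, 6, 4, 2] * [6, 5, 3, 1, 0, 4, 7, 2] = [6, 5, 2, 4, 1, 7, 0, 3]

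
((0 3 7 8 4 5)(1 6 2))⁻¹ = (0 5 4 8 7 3)(1 2 6)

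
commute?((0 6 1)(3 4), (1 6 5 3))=no:(0 6 1)(3 4)*(1 6 5 3)=(0 5 3 4 1), (1 6 5 3)*(0 6 1)(3 4)=(0 6 5 4 3)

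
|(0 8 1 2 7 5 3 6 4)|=9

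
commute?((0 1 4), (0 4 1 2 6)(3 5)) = no:(0 1 4)*(0 4 1 2 6)(3 5) = (0 2 6)(3 5), (0 4 1 2 6)(3 5)*(0 1 4) = (1 2 6)(3 5)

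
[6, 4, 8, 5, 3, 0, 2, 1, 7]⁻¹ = [5, 7, 6, 4, 1, 3, 0, 8, 2]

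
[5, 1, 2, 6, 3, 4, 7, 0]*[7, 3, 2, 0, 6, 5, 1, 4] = [5, 3, 2, 1, 0, 6, 4, 7]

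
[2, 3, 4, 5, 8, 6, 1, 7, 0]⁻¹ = [8, 6, 0, 1, 2, 3, 5, 7, 4]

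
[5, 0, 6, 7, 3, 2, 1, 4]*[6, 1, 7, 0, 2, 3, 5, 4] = [3, 6, 5, 4, 0, 7, 1, 2]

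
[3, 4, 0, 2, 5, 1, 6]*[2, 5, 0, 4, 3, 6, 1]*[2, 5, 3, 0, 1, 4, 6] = [1, 0, 3, 2, 6, 4, 5]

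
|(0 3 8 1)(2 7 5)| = 12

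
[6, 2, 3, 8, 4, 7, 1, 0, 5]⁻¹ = [7, 6, 1, 2, 4, 8, 0, 5, 3]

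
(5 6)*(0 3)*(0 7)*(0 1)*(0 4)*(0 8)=(0 3 7 1 4 8)(5 6)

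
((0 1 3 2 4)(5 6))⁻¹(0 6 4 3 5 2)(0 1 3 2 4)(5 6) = (0 2 6 4 1 5)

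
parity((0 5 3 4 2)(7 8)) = odd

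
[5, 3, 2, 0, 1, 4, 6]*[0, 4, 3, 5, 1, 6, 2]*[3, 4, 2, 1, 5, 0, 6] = [6, 0, 1, 3, 5, 4, 2]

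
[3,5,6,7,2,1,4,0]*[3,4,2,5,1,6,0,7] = [5,6,0,7,2,4,1,3]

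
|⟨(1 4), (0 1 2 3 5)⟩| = 720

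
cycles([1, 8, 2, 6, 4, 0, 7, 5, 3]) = (0 1 8 3 6 7 5)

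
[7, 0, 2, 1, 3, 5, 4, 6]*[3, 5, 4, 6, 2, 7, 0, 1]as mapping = [0→1, 1→3, 2→4, 3→5, 4→6, 5→7, 6→2, 7→0]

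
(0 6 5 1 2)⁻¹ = (0 2 1 5 6)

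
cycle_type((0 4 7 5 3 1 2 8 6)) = 9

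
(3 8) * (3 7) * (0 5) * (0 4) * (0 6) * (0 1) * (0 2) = (0 5 4 6 1 2)(3 8 7)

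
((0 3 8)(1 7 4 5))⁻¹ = (0 8 3)(1 5 4 7)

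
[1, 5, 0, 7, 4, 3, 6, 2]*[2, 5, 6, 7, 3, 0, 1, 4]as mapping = [0→5, 1→0, 2→2, 3→4, 4→3, 5→7, 6→1, 7→6]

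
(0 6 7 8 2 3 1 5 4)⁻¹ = (0 4 5 1 3 2 8 7 6)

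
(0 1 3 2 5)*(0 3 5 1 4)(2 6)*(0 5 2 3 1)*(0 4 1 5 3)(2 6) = (0 1 6)(2 4 3)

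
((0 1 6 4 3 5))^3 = (0 4)(1 3)(5 6)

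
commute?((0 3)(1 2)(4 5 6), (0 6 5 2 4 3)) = no:(0 3)(1 2)(4 5 6)*(0 6 5 2 4 3) = (1 4 2)(3 6), (0 6 5 2 4 3)*(0 3)(1 2)(4 5 6) = (0 4)(1 2 5)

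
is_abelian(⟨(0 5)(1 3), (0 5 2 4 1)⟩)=no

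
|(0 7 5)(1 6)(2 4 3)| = 6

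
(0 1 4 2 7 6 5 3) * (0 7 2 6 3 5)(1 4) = (0 4 6)(3 7)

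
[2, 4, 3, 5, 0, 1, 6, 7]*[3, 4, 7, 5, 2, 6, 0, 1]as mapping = [0→7, 1→2, 2→5, 3→6, 4→3, 5→4, 6→0, 7→1]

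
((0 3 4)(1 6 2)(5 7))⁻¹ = (0 4 3)(1 2 6)(5 7)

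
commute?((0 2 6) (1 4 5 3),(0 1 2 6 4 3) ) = no:(0 2 6) (1 4 5 3) * (0 1 2 6 4 3) = (0 6 1 3 2 4 5),(0 1 2 6 4 3) * (0 2 6) (1 4 5 3) = (0 4 1 6 5 3 2) 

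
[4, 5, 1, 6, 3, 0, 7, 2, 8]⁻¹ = [5, 2, 7, 4, 0, 1, 3, 6, 8]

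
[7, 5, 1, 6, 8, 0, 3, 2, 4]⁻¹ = [5, 2, 7, 6, 8, 1, 3, 0, 4]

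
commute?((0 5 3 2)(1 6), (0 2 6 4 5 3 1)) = no:(0 5 3 2)(1 6)*(0 2 6 4 5 3 1) = (0 3 6)(1 4 5), (0 2 6 4 5 3 1)*(0 5 3 2)(1 6) = (1 5 2)(3 6 4)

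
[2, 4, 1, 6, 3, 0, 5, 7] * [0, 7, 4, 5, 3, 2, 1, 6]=[4, 3, 7, 1, 5, 0, 2, 6]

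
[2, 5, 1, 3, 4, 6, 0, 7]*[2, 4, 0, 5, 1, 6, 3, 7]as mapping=[0→0, 1→6, 2→4, 3→5, 4→1, 5→3, 6→2, 7→7]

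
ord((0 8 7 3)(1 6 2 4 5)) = 20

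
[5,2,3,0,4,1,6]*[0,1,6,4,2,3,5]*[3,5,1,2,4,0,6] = [2,6,4,3,1,5,0]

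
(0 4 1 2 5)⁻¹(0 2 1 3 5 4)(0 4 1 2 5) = (0 1 4 5 2 3)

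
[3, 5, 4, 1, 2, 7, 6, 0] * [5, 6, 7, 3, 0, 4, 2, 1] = [3, 4, 0, 6, 7, 1, 2, 5]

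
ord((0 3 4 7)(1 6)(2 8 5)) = 12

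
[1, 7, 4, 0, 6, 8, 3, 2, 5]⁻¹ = [3, 0, 7, 6, 2, 8, 4, 1, 5]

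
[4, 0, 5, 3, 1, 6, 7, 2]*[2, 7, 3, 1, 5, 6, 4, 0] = [5, 2, 6, 1, 7, 4, 0, 3]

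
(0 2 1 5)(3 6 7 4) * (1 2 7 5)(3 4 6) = (0 7 6 5)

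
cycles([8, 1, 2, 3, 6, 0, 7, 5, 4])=(0 8 4 6 7 5)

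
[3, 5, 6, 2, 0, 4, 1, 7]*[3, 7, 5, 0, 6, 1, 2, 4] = [0, 1, 2, 5, 3, 6, 7, 4] 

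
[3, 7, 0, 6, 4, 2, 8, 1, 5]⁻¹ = [2, 7, 5, 0, 4, 8, 3, 1, 6]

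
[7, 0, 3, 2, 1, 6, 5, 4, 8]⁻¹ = [1, 4, 3, 2, 7, 6, 5, 0, 8]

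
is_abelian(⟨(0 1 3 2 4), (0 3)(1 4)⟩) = no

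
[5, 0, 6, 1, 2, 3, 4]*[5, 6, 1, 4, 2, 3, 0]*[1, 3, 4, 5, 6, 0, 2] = [5, 0, 1, 2, 3, 6, 4]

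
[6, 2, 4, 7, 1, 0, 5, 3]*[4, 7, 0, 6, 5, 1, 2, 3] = [2, 0, 5, 3, 7, 4, 1, 6]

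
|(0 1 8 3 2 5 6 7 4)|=9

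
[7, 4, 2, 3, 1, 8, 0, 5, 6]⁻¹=[6, 4, 2, 3, 1, 7, 8, 0, 5]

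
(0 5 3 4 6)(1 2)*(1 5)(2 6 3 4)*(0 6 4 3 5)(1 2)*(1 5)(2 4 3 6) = (0 4 1 3 5 6 2)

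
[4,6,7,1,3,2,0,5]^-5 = [0,1,7,3,4,2,6,5]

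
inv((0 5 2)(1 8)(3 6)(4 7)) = (0 2 5)(1 8)(3 6)(4 7)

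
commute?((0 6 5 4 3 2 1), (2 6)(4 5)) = no:(0 6 5 4 3 2 1)*(2 6)(4 5) = (0 2 1)(3 6 4), (2 6)(4 5)*(0 6 5 4 3 2 1) = (0 6 1)(2 5 3)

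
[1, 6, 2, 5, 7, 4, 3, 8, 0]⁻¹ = [8, 0, 2, 6, 5, 3, 1, 4, 7]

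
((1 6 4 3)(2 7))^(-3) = (1 6 4 3)(2 7)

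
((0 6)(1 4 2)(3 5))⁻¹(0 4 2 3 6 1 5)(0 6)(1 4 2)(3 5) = (0 4 3 6 2 1 5)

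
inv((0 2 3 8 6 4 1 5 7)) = (0 7 5 1 4 6 8 3 2)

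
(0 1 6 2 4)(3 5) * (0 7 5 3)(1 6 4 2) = (0 6 1 4 7 5)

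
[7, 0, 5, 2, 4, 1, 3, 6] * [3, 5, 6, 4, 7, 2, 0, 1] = [1, 3, 2, 6, 7, 5, 4, 0] 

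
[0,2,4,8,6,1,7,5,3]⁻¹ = [0,5,1,8,2,7,4,6,3]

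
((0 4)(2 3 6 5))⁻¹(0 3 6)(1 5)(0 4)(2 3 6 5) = (1 2)(4 6 5)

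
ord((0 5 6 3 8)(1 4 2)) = 15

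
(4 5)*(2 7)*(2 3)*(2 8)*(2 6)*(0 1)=(0 1)(2 7 3 8 6)(4 5)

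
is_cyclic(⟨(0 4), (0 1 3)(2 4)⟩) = no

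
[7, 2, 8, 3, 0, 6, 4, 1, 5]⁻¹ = [4, 7, 1, 3, 6, 8, 5, 0, 2]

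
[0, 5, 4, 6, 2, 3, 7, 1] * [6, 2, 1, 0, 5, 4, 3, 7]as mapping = [0→6, 1→4, 2→5, 3→3, 4→1, 5→0, 6→7, 7→2]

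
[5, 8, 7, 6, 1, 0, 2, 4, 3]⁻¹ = [5, 4, 6, 8, 7, 0, 3, 2, 1]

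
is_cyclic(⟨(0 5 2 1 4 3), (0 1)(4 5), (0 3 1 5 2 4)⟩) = no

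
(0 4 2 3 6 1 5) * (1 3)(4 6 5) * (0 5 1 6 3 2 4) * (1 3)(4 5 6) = (0 1)(2 4 5 6)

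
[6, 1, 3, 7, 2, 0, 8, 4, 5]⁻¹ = [5, 1, 4, 2, 7, 8, 0, 3, 6]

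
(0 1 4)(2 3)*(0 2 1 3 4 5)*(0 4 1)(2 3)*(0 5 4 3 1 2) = (1 4)(3 5)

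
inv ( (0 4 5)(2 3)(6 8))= (0 5 4)(2 3)(6 8)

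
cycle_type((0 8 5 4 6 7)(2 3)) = 2.6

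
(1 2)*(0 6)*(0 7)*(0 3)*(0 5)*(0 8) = (0 6 7 3 5 8)(1 2)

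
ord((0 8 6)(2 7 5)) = 3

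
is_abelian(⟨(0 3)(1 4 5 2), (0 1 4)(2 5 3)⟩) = no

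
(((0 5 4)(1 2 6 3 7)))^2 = (0 4 5)(1 6 7 2 3)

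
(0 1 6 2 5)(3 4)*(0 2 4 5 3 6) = (0 1)(2 3 5)(4 6)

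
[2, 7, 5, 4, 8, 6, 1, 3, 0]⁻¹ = [8, 6, 0, 7, 3, 2, 5, 1, 4]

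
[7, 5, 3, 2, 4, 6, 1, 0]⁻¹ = [7, 6, 3, 2, 4, 1, 5, 0]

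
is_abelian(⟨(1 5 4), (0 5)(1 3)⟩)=no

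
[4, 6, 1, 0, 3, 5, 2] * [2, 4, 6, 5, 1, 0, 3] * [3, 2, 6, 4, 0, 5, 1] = [2, 4, 0, 6, 5, 3, 1]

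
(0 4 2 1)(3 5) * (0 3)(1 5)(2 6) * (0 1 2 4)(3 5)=(1 5)(2 3)(4 6)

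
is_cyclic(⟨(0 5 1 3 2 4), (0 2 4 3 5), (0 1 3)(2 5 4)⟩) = no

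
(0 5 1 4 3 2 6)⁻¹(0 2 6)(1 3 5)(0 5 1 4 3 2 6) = (0 5 6)(1 4 2)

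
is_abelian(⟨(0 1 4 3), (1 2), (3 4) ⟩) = no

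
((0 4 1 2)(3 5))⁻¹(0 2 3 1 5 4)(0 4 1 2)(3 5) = (0 5 2 3 1 4)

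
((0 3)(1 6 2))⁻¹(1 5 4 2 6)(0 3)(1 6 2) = (1 2 6 5 4)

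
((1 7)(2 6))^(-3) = (1 7)(2 6)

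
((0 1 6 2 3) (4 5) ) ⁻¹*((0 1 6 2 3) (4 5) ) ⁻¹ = (0 2 1 3 6) 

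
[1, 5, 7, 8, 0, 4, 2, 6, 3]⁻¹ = [4, 0, 6, 8, 5, 1, 7, 2, 3]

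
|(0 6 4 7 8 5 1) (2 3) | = 14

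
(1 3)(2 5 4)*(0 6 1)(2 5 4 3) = (0 6 1 2 4 5 3)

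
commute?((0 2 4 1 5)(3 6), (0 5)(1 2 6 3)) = no:(0 2 4 1 5)(3 6)*(0 5)(1 2 6 3) = (0 6 1)(2 4), (0 5)(1 2 6 3)*(0 2 4 1 5)(3 6) = (1 4)(2 3 5)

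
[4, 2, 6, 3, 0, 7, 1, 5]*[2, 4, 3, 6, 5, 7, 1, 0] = [5, 3, 1, 6, 2, 0, 4, 7]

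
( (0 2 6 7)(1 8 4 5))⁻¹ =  (0 7 6 2)(1 5 4 8)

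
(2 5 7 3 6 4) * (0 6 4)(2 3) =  (0 6)(2 5 7)(3 4)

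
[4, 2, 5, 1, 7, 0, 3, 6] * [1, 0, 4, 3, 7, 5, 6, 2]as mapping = [0→7, 1→4, 2→5, 3→0, 4→2, 5→1, 6→3, 7→6]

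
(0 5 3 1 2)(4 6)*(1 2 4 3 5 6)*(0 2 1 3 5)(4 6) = (0 4 3 1 6 5)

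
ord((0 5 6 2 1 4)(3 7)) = 6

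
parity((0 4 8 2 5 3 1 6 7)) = even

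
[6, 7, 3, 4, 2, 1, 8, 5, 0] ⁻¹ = [8, 5, 4, 2, 3, 7, 0, 1, 6] 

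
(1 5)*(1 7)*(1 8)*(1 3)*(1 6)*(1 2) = (1 5 7 8 3 6 2)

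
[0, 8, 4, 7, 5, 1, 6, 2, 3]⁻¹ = [0, 5, 7, 8, 2, 4, 6, 3, 1]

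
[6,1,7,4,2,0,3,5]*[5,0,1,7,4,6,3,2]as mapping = [0→3,1→0,2→2,3→4,4→1,5→5,6→7,7→6]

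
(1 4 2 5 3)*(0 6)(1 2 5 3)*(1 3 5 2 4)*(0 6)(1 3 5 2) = (1 3 4)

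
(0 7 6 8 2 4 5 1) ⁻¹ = (0 1 5 4 2 8 6 7) 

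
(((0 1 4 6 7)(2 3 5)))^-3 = (0 4 7 1 6)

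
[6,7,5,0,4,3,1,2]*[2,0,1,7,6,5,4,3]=[4,3,5,2,6,7,0,1]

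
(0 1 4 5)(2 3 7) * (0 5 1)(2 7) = (1 4)(2 3)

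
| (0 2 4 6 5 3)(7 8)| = 6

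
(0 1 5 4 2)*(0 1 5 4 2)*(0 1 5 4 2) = (0 4 1 2 5)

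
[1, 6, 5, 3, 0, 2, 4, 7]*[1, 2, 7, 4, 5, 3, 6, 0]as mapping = [0→2, 1→6, 2→3, 3→4, 4→1, 5→7, 6→5, 7→0]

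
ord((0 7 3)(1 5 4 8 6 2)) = 6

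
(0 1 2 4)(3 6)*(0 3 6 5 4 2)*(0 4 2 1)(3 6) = (1 4 6 3 5 2)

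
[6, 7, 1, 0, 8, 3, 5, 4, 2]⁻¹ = [3, 2, 8, 5, 7, 6, 0, 1, 4]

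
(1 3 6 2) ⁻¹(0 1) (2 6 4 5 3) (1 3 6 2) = (0 3) (1 2 4 5 6) 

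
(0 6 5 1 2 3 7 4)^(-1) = (0 4 7 3 2 1 5 6)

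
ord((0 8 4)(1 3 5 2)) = 12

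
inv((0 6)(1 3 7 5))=(0 6)(1 5 7 3)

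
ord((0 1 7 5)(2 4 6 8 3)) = 20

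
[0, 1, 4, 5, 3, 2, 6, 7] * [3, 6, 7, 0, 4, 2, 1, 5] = [3, 6, 4, 2, 0, 7, 1, 5]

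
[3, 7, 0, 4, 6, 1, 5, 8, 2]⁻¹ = [2, 5, 8, 0, 3, 6, 4, 1, 7]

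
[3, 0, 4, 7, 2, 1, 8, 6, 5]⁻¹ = [1, 5, 4, 0, 2, 8, 7, 3, 6]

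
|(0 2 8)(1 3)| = 6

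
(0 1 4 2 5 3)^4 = (0 5 4)(1 3 2)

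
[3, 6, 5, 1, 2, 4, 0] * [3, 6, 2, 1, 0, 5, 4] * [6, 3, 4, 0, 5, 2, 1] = [3, 5, 2, 1, 4, 6, 0]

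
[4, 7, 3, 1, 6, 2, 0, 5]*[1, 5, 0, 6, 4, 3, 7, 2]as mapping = [0→4, 1→2, 2→6, 3→5, 4→7, 5→0, 6→1, 7→3]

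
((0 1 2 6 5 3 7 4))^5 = (0 3 2 4 5 1 7 6)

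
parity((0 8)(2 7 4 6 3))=odd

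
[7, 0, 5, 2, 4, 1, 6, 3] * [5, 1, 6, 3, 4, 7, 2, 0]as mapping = [0→0, 1→5, 2→7, 3→6, 4→4, 5→1, 6→2, 7→3]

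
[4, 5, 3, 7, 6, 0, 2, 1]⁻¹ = [5, 7, 6, 2, 0, 1, 4, 3]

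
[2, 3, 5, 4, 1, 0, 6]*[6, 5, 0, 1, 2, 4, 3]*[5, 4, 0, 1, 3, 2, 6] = [5, 4, 3, 0, 2, 6, 1]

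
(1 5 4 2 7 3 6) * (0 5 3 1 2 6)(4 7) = (0 5 7 1 3)(2 4 6)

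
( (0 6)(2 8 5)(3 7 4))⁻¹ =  (0 6)(2 5 8)(3 4 7)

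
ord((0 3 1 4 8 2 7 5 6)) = 9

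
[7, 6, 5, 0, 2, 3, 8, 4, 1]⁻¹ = [3, 8, 4, 5, 7, 2, 1, 0, 6]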